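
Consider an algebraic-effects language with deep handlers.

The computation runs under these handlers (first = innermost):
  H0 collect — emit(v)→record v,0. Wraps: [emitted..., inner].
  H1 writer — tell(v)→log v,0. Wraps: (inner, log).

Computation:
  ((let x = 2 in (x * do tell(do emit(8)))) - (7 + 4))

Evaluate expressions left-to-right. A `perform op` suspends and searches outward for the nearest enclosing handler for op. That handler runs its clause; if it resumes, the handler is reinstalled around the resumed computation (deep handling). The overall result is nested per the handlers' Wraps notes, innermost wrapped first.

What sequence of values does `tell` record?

Step-by-step:
emit(8) @ H0 ⇒ out+=8
tell(0) @ H1 ⇒ log+=0
H0 returns [8, -11]
H1 returns ([8, -11], (0))
= ([8, -11], (0))

Answer: (0)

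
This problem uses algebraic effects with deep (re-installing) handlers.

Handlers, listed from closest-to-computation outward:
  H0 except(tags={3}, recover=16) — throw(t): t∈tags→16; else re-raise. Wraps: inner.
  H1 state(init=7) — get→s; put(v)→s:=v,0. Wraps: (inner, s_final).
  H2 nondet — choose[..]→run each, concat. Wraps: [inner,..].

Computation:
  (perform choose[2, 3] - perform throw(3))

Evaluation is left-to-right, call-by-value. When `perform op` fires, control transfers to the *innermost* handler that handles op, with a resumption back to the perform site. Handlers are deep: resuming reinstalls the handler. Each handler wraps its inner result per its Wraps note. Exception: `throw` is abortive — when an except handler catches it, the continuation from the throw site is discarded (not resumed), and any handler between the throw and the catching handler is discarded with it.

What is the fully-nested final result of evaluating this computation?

Answer: [(16, 7), (16, 7)]

Evaluation trace:
choose[2, 3] @ H2
  branch[0] choose=2:
    throw(3) @ H0 caught ⇒ 16
    H1 returns (16, 7)
    H2 returns [(16, 7)]
  branch[1] choose=3:
    throw(3) @ H0 caught ⇒ 16
    H1 returns (16, 7)
    H2 returns [(16, 7)]
= [(16, 7), (16, 7)]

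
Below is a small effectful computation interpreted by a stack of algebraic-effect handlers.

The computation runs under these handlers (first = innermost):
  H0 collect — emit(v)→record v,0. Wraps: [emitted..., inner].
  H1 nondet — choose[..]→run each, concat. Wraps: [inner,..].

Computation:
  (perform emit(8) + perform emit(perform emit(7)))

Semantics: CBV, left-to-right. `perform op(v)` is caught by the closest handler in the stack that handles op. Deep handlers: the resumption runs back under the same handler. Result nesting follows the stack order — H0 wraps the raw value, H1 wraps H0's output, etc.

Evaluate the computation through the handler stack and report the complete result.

Answer: [[8, 7, 0, 0]]

Evaluation trace:
emit(8) @ H0 ⇒ out+=8
emit(7) @ H0 ⇒ out+=7
emit(0) @ H0 ⇒ out+=0
H0 returns [8, 7, 0, 0]
H1 returns [[8, 7, 0, 0]]
= [[8, 7, 0, 0]]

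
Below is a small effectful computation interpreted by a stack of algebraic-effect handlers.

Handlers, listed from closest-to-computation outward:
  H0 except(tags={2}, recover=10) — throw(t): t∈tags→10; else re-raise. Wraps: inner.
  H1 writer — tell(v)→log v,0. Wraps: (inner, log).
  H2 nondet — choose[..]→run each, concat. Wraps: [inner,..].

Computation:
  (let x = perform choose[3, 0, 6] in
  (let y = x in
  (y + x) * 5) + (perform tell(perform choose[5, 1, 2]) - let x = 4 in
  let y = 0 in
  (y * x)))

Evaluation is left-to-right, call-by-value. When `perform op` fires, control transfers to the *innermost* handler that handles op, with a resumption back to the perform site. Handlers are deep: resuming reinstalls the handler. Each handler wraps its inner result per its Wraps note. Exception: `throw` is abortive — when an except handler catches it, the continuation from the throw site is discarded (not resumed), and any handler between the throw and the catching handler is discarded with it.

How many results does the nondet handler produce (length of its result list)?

Evaluation trace:
choose[3, 0, 6] @ H2
  branch[0] choose=3:
    choose[5, 1, 2] @ H2
      branch[0] choose=5:
        tell(5) @ H1 ⇒ log+=5
        H0 returns 30
        H1 returns (30, (5))
        H2 returns [(30, (5))]
      branch[1] choose=1:
        tell(1) @ H1 ⇒ log+=1
        H0 returns 30
        H1 returns (30, (1))
        H2 returns [(30, (1))]
      branch[2] choose=2:
        tell(2) @ H1 ⇒ log+=2
        H0 returns 30
        H1 returns (30, (2))
        H2 returns [(30, (2))]
  branch[1] choose=0:
    choose[5, 1, 2] @ H2
      branch[0] choose=5:
        tell(5) @ H1 ⇒ log+=5
        H0 returns 0
        H1 returns (0, (5))
        H2 returns [(0, (5))]
      branch[1] choose=1:
        tell(1) @ H1 ⇒ log+=1
        H0 returns 0
        H1 returns (0, (1))
        H2 returns [(0, (1))]
      branch[2] choose=2:
        tell(2) @ H1 ⇒ log+=2
        H0 returns 0
        H1 returns (0, (2))
        H2 returns [(0, (2))]
  branch[2] choose=6:
    choose[5, 1, 2] @ H2
      branch[0] choose=5:
        tell(5) @ H1 ⇒ log+=5
        H0 returns 60
        H1 returns (60, (5))
        H2 returns [(60, (5))]
      branch[1] choose=1:
        tell(1) @ H1 ⇒ log+=1
        H0 returns 60
        H1 returns (60, (1))
        H2 returns [(60, (1))]
      branch[2] choose=2:
        tell(2) @ H1 ⇒ log+=2
        H0 returns 60
        H1 returns (60, (2))
        H2 returns [(60, (2))]
= [(30, (5)), (30, (1)), (30, (2)), (0, (5)), (0, (1)), (0, (2)), (60, (5)), (60, (1)), (60, (2))]

Answer: 9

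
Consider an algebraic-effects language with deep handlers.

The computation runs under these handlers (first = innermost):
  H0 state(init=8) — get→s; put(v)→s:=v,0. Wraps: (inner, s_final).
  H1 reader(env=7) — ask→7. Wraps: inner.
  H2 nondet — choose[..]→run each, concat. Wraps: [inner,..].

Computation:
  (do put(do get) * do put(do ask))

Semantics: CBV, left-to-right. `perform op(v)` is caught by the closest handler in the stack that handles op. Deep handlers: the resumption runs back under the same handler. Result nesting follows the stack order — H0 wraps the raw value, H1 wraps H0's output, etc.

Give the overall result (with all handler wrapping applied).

Answer: [(0, 7)]

Evaluation trace:
get @ H0 ⇒ 8
put(8) @ H0 ⇒ s:=8
ask @ H1 ⇒ 7
put(7) @ H0 ⇒ s:=7
H0 returns (0, 7)
H1 returns (0, 7)
H2 returns [(0, 7)]
= [(0, 7)]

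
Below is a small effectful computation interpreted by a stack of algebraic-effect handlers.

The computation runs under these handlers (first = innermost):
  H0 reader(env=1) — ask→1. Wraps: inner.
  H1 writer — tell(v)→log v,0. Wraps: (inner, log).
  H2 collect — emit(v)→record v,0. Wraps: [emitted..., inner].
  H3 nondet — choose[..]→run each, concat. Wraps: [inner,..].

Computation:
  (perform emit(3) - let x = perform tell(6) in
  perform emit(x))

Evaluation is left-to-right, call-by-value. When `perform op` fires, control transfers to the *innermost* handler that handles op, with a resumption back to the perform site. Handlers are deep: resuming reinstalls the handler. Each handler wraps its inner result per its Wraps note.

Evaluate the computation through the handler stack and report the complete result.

Step-by-step:
emit(3) @ H2 ⇒ out+=3
tell(6) @ H1 ⇒ log+=6
emit(0) @ H2 ⇒ out+=0
H0 returns 0
H1 returns (0, (6))
H2 returns [3, 0, (0, (6))]
H3 returns [[3, 0, (0, (6))]]
= [[3, 0, (0, (6))]]

Answer: [[3, 0, (0, (6))]]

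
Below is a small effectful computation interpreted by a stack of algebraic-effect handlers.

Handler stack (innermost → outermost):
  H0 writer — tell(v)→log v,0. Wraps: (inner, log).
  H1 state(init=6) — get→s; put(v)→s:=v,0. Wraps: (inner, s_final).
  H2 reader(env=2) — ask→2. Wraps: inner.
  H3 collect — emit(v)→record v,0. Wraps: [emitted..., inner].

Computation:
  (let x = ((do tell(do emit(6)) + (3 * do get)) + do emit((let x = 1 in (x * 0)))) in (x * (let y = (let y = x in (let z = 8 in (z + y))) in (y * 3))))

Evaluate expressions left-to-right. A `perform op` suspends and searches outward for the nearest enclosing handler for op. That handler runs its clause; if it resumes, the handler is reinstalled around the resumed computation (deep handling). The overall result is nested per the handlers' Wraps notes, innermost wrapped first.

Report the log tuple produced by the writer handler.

Answer: (0)

Evaluation trace:
emit(6) @ H3 ⇒ out+=6
tell(0) @ H0 ⇒ log+=0
get @ H1 ⇒ 6
emit(0) @ H3 ⇒ out+=0
H0 returns (1404, (0))
H1 returns ((1404, (0)), 6)
H2 returns ((1404, (0)), 6)
H3 returns [6, 0, ((1404, (0)), 6)]
= [6, 0, ((1404, (0)), 6)]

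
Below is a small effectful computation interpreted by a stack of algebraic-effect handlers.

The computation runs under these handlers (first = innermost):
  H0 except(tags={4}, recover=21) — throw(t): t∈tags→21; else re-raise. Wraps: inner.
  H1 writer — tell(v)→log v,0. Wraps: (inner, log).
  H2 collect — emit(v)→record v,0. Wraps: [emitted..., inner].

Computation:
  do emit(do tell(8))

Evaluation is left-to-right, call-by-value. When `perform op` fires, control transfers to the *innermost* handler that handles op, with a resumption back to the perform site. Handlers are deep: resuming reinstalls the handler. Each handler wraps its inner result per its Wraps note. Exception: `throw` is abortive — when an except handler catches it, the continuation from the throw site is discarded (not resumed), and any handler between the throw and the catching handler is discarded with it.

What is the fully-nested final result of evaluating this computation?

Evaluation trace:
tell(8) @ H1 ⇒ log+=8
emit(0) @ H2 ⇒ out+=0
H0 returns 0
H1 returns (0, (8))
H2 returns [0, (0, (8))]
= [0, (0, (8))]

Answer: [0, (0, (8))]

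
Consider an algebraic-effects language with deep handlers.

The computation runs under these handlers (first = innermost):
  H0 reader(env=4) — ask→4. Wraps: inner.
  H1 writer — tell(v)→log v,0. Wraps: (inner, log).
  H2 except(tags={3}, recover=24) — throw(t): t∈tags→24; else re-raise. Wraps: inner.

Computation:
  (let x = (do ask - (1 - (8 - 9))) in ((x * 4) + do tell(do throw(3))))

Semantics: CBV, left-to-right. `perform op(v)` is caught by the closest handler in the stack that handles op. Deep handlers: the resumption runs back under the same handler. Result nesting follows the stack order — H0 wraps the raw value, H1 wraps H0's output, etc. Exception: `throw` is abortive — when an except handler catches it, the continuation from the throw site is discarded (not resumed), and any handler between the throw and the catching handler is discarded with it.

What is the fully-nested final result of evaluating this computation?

Answer: 24

Evaluation trace:
ask @ H0 ⇒ 4
throw(3) @ H2 caught ⇒ 24
= 24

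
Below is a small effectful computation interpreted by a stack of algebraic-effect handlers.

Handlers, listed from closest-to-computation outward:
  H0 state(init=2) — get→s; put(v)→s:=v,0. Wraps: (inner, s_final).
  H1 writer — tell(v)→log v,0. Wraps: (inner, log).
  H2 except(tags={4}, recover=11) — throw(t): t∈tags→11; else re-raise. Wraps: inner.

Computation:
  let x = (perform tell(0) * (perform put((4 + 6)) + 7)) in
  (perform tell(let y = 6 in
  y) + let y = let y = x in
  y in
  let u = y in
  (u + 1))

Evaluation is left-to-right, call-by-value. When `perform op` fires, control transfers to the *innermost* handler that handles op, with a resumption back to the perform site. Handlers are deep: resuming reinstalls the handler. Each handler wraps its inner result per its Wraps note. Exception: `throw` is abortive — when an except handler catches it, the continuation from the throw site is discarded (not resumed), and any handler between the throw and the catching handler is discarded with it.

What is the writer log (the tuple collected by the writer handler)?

Answer: (0, 6)

Evaluation trace:
tell(0) @ H1 ⇒ log+=0
put(10) @ H0 ⇒ s:=10
tell(6) @ H1 ⇒ log+=6
H0 returns (1, 10)
H1 returns ((1, 10), (0, 6))
H2 returns ((1, 10), (0, 6))
= ((1, 10), (0, 6))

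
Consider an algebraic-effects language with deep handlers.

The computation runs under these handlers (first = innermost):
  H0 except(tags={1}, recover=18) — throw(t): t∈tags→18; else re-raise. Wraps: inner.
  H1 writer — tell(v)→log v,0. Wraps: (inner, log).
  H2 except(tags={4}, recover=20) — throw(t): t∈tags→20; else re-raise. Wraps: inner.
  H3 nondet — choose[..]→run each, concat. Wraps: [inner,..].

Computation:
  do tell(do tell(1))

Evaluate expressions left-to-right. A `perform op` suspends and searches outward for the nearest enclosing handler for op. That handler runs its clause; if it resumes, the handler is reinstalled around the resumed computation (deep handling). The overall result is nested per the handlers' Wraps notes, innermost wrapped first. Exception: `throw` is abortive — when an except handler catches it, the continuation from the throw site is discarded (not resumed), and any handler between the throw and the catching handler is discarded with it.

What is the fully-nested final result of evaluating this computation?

Step-by-step:
tell(1) @ H1 ⇒ log+=1
tell(0) @ H1 ⇒ log+=0
H0 returns 0
H1 returns (0, (1, 0))
H2 returns (0, (1, 0))
H3 returns [(0, (1, 0))]
= [(0, (1, 0))]

Answer: [(0, (1, 0))]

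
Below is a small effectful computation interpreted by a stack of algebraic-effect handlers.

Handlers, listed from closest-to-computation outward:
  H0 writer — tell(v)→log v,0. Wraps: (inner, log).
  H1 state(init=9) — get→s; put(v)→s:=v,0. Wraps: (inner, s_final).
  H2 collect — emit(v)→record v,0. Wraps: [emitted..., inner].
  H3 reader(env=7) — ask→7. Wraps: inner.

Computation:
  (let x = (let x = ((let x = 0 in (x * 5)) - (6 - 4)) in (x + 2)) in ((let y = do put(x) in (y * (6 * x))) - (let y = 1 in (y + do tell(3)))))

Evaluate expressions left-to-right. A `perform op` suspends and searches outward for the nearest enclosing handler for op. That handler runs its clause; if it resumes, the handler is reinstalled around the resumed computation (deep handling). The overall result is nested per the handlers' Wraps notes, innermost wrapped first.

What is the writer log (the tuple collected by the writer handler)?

Working:
put(0) @ H1 ⇒ s:=0
tell(3) @ H0 ⇒ log+=3
H0 returns (-1, (3))
H1 returns ((-1, (3)), 0)
H2 returns [((-1, (3)), 0)]
H3 returns [((-1, (3)), 0)]
= [((-1, (3)), 0)]

Answer: (3)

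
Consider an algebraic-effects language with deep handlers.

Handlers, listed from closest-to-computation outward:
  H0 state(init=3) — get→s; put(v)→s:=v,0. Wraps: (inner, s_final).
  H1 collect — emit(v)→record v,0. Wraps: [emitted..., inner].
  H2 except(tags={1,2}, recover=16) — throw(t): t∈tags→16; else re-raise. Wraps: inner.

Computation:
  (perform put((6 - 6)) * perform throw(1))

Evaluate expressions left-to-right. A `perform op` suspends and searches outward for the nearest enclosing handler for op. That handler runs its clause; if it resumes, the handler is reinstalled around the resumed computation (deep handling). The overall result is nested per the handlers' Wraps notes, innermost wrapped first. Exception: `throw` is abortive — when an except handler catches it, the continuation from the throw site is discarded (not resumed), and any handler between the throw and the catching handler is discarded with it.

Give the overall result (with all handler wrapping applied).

Evaluation trace:
put(0) @ H0 ⇒ s:=0
throw(1) @ H2 caught ⇒ 16
= 16

Answer: 16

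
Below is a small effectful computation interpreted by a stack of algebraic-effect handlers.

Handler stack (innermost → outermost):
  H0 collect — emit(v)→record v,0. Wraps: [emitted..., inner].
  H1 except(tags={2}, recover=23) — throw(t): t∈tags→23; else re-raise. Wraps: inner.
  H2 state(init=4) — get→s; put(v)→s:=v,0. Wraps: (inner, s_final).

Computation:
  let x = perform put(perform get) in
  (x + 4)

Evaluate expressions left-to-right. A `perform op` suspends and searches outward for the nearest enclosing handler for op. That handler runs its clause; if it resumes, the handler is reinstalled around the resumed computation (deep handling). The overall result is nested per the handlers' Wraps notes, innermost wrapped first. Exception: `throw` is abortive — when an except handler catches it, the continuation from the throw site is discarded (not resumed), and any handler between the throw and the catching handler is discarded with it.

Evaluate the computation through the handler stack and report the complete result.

Working:
get @ H2 ⇒ 4
put(4) @ H2 ⇒ s:=4
H0 returns [4]
H1 returns [4]
H2 returns ([4], 4)
= ([4], 4)

Answer: ([4], 4)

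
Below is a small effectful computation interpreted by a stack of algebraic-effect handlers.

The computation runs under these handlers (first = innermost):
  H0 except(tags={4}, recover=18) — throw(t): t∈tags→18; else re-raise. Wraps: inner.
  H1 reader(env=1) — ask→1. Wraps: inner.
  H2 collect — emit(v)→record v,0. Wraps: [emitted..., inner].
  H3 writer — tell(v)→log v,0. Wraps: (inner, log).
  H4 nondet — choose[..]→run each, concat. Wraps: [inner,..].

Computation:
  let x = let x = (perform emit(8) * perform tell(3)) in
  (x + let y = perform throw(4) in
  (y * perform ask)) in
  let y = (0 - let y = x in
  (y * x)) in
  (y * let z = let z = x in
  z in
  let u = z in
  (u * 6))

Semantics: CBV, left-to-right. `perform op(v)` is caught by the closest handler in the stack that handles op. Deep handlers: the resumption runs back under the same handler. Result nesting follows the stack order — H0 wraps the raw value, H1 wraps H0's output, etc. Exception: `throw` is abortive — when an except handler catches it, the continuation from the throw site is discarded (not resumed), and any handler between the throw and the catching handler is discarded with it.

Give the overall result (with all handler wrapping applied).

Evaluation trace:
emit(8) @ H2 ⇒ out+=8
tell(3) @ H3 ⇒ log+=3
throw(4) @ H0 caught ⇒ 18
H1 returns 18
H2 returns [8, 18]
H3 returns ([8, 18], (3))
H4 returns [([8, 18], (3))]
= [([8, 18], (3))]

Answer: [([8, 18], (3))]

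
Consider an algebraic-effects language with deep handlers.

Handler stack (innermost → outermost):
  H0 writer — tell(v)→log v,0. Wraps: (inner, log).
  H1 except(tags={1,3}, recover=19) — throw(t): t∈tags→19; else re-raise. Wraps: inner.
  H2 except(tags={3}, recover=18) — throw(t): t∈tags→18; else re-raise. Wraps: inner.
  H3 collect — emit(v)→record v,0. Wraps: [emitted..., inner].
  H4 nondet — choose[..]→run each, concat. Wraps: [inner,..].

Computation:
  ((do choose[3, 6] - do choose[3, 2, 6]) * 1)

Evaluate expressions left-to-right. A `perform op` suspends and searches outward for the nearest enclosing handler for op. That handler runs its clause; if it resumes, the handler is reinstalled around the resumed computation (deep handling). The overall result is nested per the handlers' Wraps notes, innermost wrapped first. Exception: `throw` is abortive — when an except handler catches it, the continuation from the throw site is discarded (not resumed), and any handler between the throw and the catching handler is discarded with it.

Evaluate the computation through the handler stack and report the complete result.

Working:
choose[3, 6] @ H4
  branch[0] choose=3:
    choose[3, 2, 6] @ H4
      branch[0] choose=3:
        H0 returns (0, ())
        H1 returns (0, ())
        H2 returns (0, ())
        H3 returns [(0, ())]
        H4 returns [[(0, ())]]
      branch[1] choose=2:
        H0 returns (1, ())
        H1 returns (1, ())
        H2 returns (1, ())
        H3 returns [(1, ())]
        H4 returns [[(1, ())]]
      branch[2] choose=6:
        H0 returns (-3, ())
        H1 returns (-3, ())
        H2 returns (-3, ())
        H3 returns [(-3, ())]
        H4 returns [[(-3, ())]]
  branch[1] choose=6:
    choose[3, 2, 6] @ H4
      branch[0] choose=3:
        H0 returns (3, ())
        H1 returns (3, ())
        H2 returns (3, ())
        H3 returns [(3, ())]
        H4 returns [[(3, ())]]
      branch[1] choose=2:
        H0 returns (4, ())
        H1 returns (4, ())
        H2 returns (4, ())
        H3 returns [(4, ())]
        H4 returns [[(4, ())]]
      branch[2] choose=6:
        H0 returns (0, ())
        H1 returns (0, ())
        H2 returns (0, ())
        H3 returns [(0, ())]
        H4 returns [[(0, ())]]
= [[(0, ())], [(1, ())], [(-3, ())], [(3, ())], [(4, ())], [(0, ())]]

Answer: [[(0, ())], [(1, ())], [(-3, ())], [(3, ())], [(4, ())], [(0, ())]]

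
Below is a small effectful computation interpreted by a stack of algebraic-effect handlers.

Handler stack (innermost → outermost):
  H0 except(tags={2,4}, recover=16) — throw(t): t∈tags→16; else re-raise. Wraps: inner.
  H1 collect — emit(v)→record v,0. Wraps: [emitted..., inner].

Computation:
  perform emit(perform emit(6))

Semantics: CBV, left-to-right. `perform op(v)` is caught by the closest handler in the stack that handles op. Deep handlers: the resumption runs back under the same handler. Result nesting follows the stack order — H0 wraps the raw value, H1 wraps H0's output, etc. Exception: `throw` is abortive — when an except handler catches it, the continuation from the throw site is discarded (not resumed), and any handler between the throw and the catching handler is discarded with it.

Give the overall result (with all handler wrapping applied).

Working:
emit(6) @ H1 ⇒ out+=6
emit(0) @ H1 ⇒ out+=0
H0 returns 0
H1 returns [6, 0, 0]
= [6, 0, 0]

Answer: [6, 0, 0]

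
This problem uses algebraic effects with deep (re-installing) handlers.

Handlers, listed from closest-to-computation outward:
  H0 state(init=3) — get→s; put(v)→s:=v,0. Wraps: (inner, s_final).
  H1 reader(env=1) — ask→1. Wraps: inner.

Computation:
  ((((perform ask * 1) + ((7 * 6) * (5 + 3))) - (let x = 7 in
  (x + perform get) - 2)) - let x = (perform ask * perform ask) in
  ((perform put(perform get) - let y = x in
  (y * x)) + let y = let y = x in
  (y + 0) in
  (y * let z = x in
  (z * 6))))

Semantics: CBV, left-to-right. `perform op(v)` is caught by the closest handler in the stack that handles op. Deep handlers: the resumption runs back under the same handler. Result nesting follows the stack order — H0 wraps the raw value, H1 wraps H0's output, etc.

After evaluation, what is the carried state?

Answer: 3

Working:
ask @ H1 ⇒ 1
get @ H0 ⇒ 3
ask @ H1 ⇒ 1
ask @ H1 ⇒ 1
get @ H0 ⇒ 3
put(3) @ H0 ⇒ s:=3
H0 returns (324, 3)
H1 returns (324, 3)
= (324, 3)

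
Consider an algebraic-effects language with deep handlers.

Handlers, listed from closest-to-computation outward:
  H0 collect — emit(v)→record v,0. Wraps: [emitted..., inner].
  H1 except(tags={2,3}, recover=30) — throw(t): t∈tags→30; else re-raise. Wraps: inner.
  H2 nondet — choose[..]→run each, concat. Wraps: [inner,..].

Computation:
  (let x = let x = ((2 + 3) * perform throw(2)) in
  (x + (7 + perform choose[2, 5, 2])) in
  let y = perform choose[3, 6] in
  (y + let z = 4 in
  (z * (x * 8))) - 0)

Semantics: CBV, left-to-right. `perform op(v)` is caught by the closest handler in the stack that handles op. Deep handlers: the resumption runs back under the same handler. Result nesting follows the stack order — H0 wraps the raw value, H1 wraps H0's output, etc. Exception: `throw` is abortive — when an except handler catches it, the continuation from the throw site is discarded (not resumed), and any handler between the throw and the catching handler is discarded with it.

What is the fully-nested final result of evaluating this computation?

Step-by-step:
throw(2) @ H1 caught ⇒ 30
H2 returns [30]
= [30]

Answer: [30]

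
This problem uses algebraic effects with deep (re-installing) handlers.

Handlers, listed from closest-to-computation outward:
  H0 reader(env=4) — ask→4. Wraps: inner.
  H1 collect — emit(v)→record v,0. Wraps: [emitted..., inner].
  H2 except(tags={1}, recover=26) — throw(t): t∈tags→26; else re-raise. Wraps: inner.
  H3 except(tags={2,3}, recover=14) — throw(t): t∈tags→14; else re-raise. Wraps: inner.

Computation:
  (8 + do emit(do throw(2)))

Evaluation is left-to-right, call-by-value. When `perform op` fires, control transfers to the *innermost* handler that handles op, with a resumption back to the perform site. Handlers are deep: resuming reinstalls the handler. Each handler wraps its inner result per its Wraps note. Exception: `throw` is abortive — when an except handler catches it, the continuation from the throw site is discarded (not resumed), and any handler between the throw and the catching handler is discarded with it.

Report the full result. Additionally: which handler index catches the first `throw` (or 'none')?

Answer: 14 ; first throw caught by: H3

Evaluation trace:
throw(2) @ H2 re-raised
throw(2) @ H3 caught ⇒ 14
= 14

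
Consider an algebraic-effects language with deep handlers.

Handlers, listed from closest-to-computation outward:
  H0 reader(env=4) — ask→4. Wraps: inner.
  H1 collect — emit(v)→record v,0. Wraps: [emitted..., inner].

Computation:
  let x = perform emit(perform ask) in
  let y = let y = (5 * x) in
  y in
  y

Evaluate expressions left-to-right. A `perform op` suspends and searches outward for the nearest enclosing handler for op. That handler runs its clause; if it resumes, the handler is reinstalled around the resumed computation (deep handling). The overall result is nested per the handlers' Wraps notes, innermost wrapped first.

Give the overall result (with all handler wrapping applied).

Answer: [4, 0]

Working:
ask @ H0 ⇒ 4
emit(4) @ H1 ⇒ out+=4
H0 returns 0
H1 returns [4, 0]
= [4, 0]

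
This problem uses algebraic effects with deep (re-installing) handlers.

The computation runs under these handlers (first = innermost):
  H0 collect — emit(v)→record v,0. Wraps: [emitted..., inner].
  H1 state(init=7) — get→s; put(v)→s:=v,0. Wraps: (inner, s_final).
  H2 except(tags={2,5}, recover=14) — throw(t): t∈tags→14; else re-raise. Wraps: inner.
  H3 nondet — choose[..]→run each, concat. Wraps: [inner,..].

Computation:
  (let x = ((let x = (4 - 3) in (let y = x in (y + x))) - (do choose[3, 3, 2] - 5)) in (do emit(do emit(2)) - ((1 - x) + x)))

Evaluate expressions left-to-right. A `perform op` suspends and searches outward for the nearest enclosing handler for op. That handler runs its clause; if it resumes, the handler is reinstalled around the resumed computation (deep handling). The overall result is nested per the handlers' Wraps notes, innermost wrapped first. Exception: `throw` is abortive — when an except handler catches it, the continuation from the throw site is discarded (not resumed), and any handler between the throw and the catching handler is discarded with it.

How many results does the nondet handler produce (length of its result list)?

Evaluation trace:
choose[3, 3, 2] @ H3
  branch[0] choose=3:
    emit(2) @ H0 ⇒ out+=2
    emit(0) @ H0 ⇒ out+=0
    H0 returns [2, 0, -1]
    H1 returns ([2, 0, -1], 7)
    H2 returns ([2, 0, -1], 7)
    H3 returns [([2, 0, -1], 7)]
  branch[1] choose=3:
    emit(2) @ H0 ⇒ out+=2
    emit(0) @ H0 ⇒ out+=0
    H0 returns [2, 0, -1]
    H1 returns ([2, 0, -1], 7)
    H2 returns ([2, 0, -1], 7)
    H3 returns [([2, 0, -1], 7)]
  branch[2] choose=2:
    emit(2) @ H0 ⇒ out+=2
    emit(0) @ H0 ⇒ out+=0
    H0 returns [2, 0, -1]
    H1 returns ([2, 0, -1], 7)
    H2 returns ([2, 0, -1], 7)
    H3 returns [([2, 0, -1], 7)]
= [([2, 0, -1], 7), ([2, 0, -1], 7), ([2, 0, -1], 7)]

Answer: 3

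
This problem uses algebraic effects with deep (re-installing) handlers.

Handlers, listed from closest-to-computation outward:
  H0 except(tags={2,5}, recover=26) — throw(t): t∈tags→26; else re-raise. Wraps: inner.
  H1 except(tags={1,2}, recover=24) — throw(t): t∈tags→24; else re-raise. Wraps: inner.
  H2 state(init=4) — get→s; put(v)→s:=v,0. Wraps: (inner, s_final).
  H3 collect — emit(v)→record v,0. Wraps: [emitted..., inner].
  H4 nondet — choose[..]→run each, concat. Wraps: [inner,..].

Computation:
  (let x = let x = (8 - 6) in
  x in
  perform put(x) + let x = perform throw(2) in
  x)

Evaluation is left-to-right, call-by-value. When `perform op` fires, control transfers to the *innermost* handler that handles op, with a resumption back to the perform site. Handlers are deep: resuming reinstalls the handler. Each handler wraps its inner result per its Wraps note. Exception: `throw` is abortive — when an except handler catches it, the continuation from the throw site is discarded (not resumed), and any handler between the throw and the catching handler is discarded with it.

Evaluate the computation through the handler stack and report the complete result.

Answer: [[(26, 2)]]

Evaluation trace:
put(2) @ H2 ⇒ s:=2
throw(2) @ H0 caught ⇒ 26
H1 returns 26
H2 returns (26, 2)
H3 returns [(26, 2)]
H4 returns [[(26, 2)]]
= [[(26, 2)]]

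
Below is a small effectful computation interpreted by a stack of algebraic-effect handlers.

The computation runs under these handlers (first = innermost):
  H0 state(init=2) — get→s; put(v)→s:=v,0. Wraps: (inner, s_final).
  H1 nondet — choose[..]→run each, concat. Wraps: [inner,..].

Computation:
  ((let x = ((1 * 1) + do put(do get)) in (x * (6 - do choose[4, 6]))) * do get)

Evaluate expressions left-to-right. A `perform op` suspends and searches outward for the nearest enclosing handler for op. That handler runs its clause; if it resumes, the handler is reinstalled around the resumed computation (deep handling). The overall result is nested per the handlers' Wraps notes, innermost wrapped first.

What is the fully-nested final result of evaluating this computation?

Step-by-step:
get @ H0 ⇒ 2
put(2) @ H0 ⇒ s:=2
choose[4, 6] @ H1
  branch[0] choose=4:
    get @ H0 ⇒ 2
    H0 returns (4, 2)
    H1 returns [(4, 2)]
  branch[1] choose=6:
    get @ H0 ⇒ 2
    H0 returns (0, 2)
    H1 returns [(0, 2)]
= [(4, 2), (0, 2)]

Answer: [(4, 2), (0, 2)]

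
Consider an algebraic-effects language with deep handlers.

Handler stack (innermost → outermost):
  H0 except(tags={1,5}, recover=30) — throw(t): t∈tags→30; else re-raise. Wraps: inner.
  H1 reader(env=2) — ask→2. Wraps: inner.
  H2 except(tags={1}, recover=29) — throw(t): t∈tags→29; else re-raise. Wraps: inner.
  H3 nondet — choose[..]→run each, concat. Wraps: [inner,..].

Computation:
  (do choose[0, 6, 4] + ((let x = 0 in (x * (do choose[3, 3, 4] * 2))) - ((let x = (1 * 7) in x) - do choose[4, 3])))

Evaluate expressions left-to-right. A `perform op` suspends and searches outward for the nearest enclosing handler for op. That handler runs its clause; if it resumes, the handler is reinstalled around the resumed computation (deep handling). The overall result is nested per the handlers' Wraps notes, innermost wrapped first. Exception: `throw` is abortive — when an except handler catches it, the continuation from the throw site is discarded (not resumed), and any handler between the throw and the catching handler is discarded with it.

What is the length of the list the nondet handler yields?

Answer: 18

Working:
choose[0, 6, 4] @ H3
  branch[0] choose=0:
    choose[3, 3, 4] @ H3
      branch[0] choose=3:
        choose[4, 3] @ H3
          branch[0] choose=4:
            H0 returns -3
            H1 returns -3
            H2 returns -3
            H3 returns [-3]
          branch[1] choose=3:
            H0 returns -4
            H1 returns -4
            H2 returns -4
            H3 returns [-4]
      branch[1] choose=3:
        choose[4, 3] @ H3
          branch[0] choose=4:
            H0 returns -3
            H1 returns -3
            H2 returns -3
            H3 returns [-3]
          branch[1] choose=3:
            H0 returns -4
            H1 returns -4
            H2 returns -4
            H3 returns [-4]
      branch[2] choose=4:
        choose[4, 3] @ H3
          branch[0] choose=4:
            H0 returns -3
            H1 returns -3
            H2 returns -3
            H3 returns [-3]
          branch[1] choose=3:
            H0 returns -4
            H1 returns -4
            H2 returns -4
            H3 returns [-4]
  branch[1] choose=6:
    choose[3, 3, 4] @ H3
      branch[0] choose=3:
        choose[4, 3] @ H3
          branch[0] choose=4:
            H0 returns 3
            H1 returns 3
            H2 returns 3
            H3 returns [3]
          branch[1] choose=3:
            H0 returns 2
            H1 returns 2
            H2 returns 2
            H3 returns [2]
      branch[1] choose=3:
        choose[4, 3] @ H3
          branch[0] choose=4:
            H0 returns 3
            H1 returns 3
            H2 returns 3
            H3 returns [3]
          branch[1] choose=3:
            H0 returns 2
            H1 returns 2
            H2 returns 2
            H3 returns [2]
      branch[2] choose=4:
        choose[4, 3] @ H3
          branch[0] choose=4:
            H0 returns 3
            H1 returns 3
            H2 returns 3
            H3 returns [3]
          branch[1] choose=3:
            H0 returns 2
            H1 returns 2
            H2 returns 2
            H3 returns [2]
  branch[2] choose=4:
    choose[3, 3, 4] @ H3
      branch[0] choose=3:
        choose[4, 3] @ H3
          branch[0] choose=4:
            H0 returns 1
            H1 returns 1
            H2 returns 1
            H3 returns [1]
          branch[1] choose=3:
            H0 returns 0
            H1 returns 0
            H2 returns 0
            H3 returns [0]
      branch[1] choose=3:
        choose[4, 3] @ H3
          branch[0] choose=4:
            H0 returns 1
            H1 returns 1
            H2 returns 1
            H3 returns [1]
          branch[1] choose=3:
            H0 returns 0
            H1 returns 0
            H2 returns 0
            H3 returns [0]
      branch[2] choose=4:
        choose[4, 3] @ H3
          branch[0] choose=4:
            H0 returns 1
            H1 returns 1
            H2 returns 1
            H3 returns [1]
          branch[1] choose=3:
            H0 returns 0
            H1 returns 0
            H2 returns 0
            H3 returns [0]
= [-3, -4, -3, -4, -3, -4, 3, 2, 3, 2, 3, 2, 1, 0, 1, 0, 1, 0]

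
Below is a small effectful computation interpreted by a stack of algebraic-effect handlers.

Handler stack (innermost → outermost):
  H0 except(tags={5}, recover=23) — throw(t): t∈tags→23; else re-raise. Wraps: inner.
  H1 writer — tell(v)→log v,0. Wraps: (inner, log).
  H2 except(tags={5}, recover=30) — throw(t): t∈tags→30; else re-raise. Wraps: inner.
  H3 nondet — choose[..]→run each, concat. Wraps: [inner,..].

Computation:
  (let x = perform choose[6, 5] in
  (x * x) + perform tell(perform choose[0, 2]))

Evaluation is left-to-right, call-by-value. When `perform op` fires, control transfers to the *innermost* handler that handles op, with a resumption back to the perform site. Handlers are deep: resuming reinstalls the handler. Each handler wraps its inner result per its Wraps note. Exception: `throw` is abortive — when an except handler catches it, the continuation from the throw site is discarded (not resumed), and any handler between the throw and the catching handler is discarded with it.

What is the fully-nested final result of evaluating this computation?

Answer: [(36, (0)), (36, (2)), (25, (0)), (25, (2))]

Step-by-step:
choose[6, 5] @ H3
  branch[0] choose=6:
    choose[0, 2] @ H3
      branch[0] choose=0:
        tell(0) @ H1 ⇒ log+=0
        H0 returns 36
        H1 returns (36, (0))
        H2 returns (36, (0))
        H3 returns [(36, (0))]
      branch[1] choose=2:
        tell(2) @ H1 ⇒ log+=2
        H0 returns 36
        H1 returns (36, (2))
        H2 returns (36, (2))
        H3 returns [(36, (2))]
  branch[1] choose=5:
    choose[0, 2] @ H3
      branch[0] choose=0:
        tell(0) @ H1 ⇒ log+=0
        H0 returns 25
        H1 returns (25, (0))
        H2 returns (25, (0))
        H3 returns [(25, (0))]
      branch[1] choose=2:
        tell(2) @ H1 ⇒ log+=2
        H0 returns 25
        H1 returns (25, (2))
        H2 returns (25, (2))
        H3 returns [(25, (2))]
= [(36, (0)), (36, (2)), (25, (0)), (25, (2))]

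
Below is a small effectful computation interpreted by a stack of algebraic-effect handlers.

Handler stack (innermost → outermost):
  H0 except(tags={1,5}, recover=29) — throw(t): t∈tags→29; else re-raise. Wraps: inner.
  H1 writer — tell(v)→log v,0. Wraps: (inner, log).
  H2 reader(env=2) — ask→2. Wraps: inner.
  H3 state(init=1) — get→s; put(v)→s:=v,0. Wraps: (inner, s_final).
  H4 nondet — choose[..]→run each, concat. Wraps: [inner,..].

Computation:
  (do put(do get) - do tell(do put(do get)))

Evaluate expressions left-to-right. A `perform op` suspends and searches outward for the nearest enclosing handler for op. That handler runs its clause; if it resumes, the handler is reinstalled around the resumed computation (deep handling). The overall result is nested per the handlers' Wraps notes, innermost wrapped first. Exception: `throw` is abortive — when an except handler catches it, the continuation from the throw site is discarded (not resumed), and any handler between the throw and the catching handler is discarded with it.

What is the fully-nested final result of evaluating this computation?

Answer: [((0, (0)), 1)]

Step-by-step:
get @ H3 ⇒ 1
put(1) @ H3 ⇒ s:=1
get @ H3 ⇒ 1
put(1) @ H3 ⇒ s:=1
tell(0) @ H1 ⇒ log+=0
H0 returns 0
H1 returns (0, (0))
H2 returns (0, (0))
H3 returns ((0, (0)), 1)
H4 returns [((0, (0)), 1)]
= [((0, (0)), 1)]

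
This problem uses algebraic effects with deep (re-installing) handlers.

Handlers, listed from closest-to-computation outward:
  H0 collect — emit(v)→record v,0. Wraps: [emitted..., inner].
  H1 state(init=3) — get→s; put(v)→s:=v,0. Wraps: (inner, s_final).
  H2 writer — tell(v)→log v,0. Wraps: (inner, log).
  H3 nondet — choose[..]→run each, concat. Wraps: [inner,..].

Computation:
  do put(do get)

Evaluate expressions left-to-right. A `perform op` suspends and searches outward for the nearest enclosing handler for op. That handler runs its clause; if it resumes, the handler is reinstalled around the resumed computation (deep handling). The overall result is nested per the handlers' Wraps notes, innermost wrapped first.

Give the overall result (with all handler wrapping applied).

Answer: [(([0], 3), ())]

Evaluation trace:
get @ H1 ⇒ 3
put(3) @ H1 ⇒ s:=3
H0 returns [0]
H1 returns ([0], 3)
H2 returns (([0], 3), ())
H3 returns [(([0], 3), ())]
= [(([0], 3), ())]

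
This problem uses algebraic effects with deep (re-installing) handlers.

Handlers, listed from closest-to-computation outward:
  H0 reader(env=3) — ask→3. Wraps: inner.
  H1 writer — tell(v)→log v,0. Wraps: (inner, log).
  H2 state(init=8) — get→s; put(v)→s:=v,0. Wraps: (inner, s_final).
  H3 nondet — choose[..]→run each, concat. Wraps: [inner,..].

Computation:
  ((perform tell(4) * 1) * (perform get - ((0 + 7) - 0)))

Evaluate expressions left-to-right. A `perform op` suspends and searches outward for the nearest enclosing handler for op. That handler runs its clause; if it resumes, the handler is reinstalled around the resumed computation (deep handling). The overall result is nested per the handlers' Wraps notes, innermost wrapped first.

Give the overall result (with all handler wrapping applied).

Working:
tell(4) @ H1 ⇒ log+=4
get @ H2 ⇒ 8
H0 returns 0
H1 returns (0, (4))
H2 returns ((0, (4)), 8)
H3 returns [((0, (4)), 8)]
= [((0, (4)), 8)]

Answer: [((0, (4)), 8)]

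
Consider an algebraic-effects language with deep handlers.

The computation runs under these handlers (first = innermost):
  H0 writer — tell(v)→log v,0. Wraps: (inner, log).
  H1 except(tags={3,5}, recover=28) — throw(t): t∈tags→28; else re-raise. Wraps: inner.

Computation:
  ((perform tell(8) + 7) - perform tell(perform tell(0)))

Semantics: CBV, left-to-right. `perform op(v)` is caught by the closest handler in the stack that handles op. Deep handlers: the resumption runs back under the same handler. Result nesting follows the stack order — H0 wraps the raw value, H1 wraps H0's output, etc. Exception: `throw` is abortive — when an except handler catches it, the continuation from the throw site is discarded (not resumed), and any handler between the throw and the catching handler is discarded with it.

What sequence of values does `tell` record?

Answer: (8, 0, 0)

Working:
tell(8) @ H0 ⇒ log+=8
tell(0) @ H0 ⇒ log+=0
tell(0) @ H0 ⇒ log+=0
H0 returns (7, (8, 0, 0))
H1 returns (7, (8, 0, 0))
= (7, (8, 0, 0))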